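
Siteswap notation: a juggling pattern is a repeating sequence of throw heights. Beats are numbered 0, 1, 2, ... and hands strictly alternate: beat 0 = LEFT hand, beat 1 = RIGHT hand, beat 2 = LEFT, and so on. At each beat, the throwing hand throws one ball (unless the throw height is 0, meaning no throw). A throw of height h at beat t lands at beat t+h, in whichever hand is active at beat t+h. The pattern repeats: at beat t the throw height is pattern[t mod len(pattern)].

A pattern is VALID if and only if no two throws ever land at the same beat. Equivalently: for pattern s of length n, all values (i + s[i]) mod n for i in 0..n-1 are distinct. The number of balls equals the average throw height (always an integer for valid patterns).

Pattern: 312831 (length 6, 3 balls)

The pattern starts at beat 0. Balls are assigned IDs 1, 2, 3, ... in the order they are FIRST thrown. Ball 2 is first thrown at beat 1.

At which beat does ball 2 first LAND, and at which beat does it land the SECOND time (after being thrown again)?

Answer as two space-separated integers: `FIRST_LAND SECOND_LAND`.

Beat 0 (L): throw ball1 h=3 -> lands@3:R; in-air after throw: [b1@3:R]
Beat 1 (R): throw ball2 h=1 -> lands@2:L; in-air after throw: [b2@2:L b1@3:R]
Beat 2 (L): throw ball2 h=2 -> lands@4:L; in-air after throw: [b1@3:R b2@4:L]
Beat 3 (R): throw ball1 h=8 -> lands@11:R; in-air after throw: [b2@4:L b1@11:R]
Beat 4 (L): throw ball2 h=3 -> lands@7:R; in-air after throw: [b2@7:R b1@11:R]
Ball 2: thrown@1 h=1 -> first land @2; rethrown@2 h=2 -> second land @4

Answer: 2 4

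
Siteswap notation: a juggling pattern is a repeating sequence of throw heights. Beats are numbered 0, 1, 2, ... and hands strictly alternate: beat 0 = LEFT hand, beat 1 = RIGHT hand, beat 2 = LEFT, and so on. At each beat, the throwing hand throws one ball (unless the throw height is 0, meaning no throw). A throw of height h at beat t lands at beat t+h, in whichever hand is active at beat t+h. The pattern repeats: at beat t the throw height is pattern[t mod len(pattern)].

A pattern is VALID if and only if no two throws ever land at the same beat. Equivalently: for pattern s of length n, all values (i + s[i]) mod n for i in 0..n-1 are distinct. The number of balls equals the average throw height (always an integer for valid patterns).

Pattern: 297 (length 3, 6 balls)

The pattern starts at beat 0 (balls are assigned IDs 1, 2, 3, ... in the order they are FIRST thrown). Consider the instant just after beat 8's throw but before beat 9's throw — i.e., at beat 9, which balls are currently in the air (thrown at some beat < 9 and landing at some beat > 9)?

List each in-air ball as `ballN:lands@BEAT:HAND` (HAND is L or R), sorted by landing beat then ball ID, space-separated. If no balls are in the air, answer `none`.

Answer: ball2:lands@10:L ball3:lands@12:L ball4:lands@13:R ball5:lands@15:R ball6:lands@16:L

Derivation:
Beat 0 (L): throw ball1 h=2 -> lands@2:L; in-air after throw: [b1@2:L]
Beat 1 (R): throw ball2 h=9 -> lands@10:L; in-air after throw: [b1@2:L b2@10:L]
Beat 2 (L): throw ball1 h=7 -> lands@9:R; in-air after throw: [b1@9:R b2@10:L]
Beat 3 (R): throw ball3 h=2 -> lands@5:R; in-air after throw: [b3@5:R b1@9:R b2@10:L]
Beat 4 (L): throw ball4 h=9 -> lands@13:R; in-air after throw: [b3@5:R b1@9:R b2@10:L b4@13:R]
Beat 5 (R): throw ball3 h=7 -> lands@12:L; in-air after throw: [b1@9:R b2@10:L b3@12:L b4@13:R]
Beat 6 (L): throw ball5 h=2 -> lands@8:L; in-air after throw: [b5@8:L b1@9:R b2@10:L b3@12:L b4@13:R]
Beat 7 (R): throw ball6 h=9 -> lands@16:L; in-air after throw: [b5@8:L b1@9:R b2@10:L b3@12:L b4@13:R b6@16:L]
Beat 8 (L): throw ball5 h=7 -> lands@15:R; in-air after throw: [b1@9:R b2@10:L b3@12:L b4@13:R b5@15:R b6@16:L]
Beat 9 (R): throw ball1 h=2 -> lands@11:R; in-air after throw: [b2@10:L b1@11:R b3@12:L b4@13:R b5@15:R b6@16:L]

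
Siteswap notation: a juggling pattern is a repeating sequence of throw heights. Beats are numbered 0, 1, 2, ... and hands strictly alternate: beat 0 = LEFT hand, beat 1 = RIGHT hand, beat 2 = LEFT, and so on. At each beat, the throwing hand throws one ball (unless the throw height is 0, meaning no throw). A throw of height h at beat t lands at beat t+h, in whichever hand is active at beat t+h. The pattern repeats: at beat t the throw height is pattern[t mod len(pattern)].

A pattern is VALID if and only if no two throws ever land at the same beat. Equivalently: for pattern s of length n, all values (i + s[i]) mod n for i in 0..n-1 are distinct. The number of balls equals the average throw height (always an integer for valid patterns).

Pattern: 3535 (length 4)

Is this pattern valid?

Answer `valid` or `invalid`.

Answer: valid

Derivation:
i=0: (i + s[i]) mod n = (0 + 3) mod 4 = 3
i=1: (i + s[i]) mod n = (1 + 5) mod 4 = 2
i=2: (i + s[i]) mod n = (2 + 3) mod 4 = 1
i=3: (i + s[i]) mod n = (3 + 5) mod 4 = 0
Residues: [3, 2, 1, 0], distinct: True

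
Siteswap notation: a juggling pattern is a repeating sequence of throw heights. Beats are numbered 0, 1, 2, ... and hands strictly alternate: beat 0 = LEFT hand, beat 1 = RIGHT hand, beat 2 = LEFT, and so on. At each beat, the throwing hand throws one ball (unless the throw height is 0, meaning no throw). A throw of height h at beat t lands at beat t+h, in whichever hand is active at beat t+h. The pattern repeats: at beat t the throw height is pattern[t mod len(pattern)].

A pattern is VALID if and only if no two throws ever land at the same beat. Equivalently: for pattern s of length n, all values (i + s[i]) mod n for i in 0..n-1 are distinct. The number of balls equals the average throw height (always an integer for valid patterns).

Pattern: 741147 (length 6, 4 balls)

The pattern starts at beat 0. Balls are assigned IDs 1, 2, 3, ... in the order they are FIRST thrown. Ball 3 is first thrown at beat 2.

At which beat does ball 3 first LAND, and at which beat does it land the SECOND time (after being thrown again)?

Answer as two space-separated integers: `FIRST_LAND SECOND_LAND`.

Beat 0 (L): throw ball1 h=7 -> lands@7:R; in-air after throw: [b1@7:R]
Beat 1 (R): throw ball2 h=4 -> lands@5:R; in-air after throw: [b2@5:R b1@7:R]
Beat 2 (L): throw ball3 h=1 -> lands@3:R; in-air after throw: [b3@3:R b2@5:R b1@7:R]
Beat 3 (R): throw ball3 h=1 -> lands@4:L; in-air after throw: [b3@4:L b2@5:R b1@7:R]
Beat 4 (L): throw ball3 h=4 -> lands@8:L; in-air after throw: [b2@5:R b1@7:R b3@8:L]
Ball 3: thrown@2 h=1 -> first land @3; rethrown@3 h=1 -> second land @4

Answer: 3 4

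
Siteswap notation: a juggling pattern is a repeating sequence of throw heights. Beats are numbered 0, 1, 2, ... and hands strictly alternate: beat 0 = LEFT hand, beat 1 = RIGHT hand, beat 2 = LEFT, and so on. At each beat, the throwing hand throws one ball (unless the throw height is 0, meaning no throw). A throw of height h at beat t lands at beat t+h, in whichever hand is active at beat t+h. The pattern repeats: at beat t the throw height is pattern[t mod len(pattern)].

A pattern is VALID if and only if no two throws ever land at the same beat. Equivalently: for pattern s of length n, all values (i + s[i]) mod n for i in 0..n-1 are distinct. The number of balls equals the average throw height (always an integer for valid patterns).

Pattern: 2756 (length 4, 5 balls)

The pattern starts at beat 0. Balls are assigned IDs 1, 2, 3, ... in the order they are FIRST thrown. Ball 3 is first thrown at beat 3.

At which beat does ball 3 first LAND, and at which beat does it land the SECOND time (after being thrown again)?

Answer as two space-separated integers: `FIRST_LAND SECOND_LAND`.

Answer: 9 16

Derivation:
Beat 0 (L): throw ball1 h=2 -> lands@2:L; in-air after throw: [b1@2:L]
Beat 1 (R): throw ball2 h=7 -> lands@8:L; in-air after throw: [b1@2:L b2@8:L]
Beat 2 (L): throw ball1 h=5 -> lands@7:R; in-air after throw: [b1@7:R b2@8:L]
Beat 3 (R): throw ball3 h=6 -> lands@9:R; in-air after throw: [b1@7:R b2@8:L b3@9:R]
Beat 4 (L): throw ball4 h=2 -> lands@6:L; in-air after throw: [b4@6:L b1@7:R b2@8:L b3@9:R]
Beat 5 (R): throw ball5 h=7 -> lands@12:L; in-air after throw: [b4@6:L b1@7:R b2@8:L b3@9:R b5@12:L]
Beat 6 (L): throw ball4 h=5 -> lands@11:R; in-air after throw: [b1@7:R b2@8:L b3@9:R b4@11:R b5@12:L]
Beat 7 (R): throw ball1 h=6 -> lands@13:R; in-air after throw: [b2@8:L b3@9:R b4@11:R b5@12:L b1@13:R]
Beat 8 (L): throw ball2 h=2 -> lands@10:L; in-air after throw: [b3@9:R b2@10:L b4@11:R b5@12:L b1@13:R]
Beat 9 (R): throw ball3 h=7 -> lands@16:L; in-air after throw: [b2@10:L b4@11:R b5@12:L b1@13:R b3@16:L]
Beat 10 (L): throw ball2 h=5 -> lands@15:R; in-air after throw: [b4@11:R b5@12:L b1@13:R b2@15:R b3@16:L]
Beat 11 (R): throw ball4 h=6 -> lands@17:R; in-air after throw: [b5@12:L b1@13:R b2@15:R b3@16:L b4@17:R]
Beat 12 (L): throw ball5 h=2 -> lands@14:L; in-air after throw: [b1@13:R b5@14:L b2@15:R b3@16:L b4@17:R]
Beat 13 (R): throw ball1 h=7 -> lands@20:L; in-air after throw: [b5@14:L b2@15:R b3@16:L b4@17:R b1@20:L]
Beat 14 (L): throw ball5 h=5 -> lands@19:R; in-air after throw: [b2@15:R b3@16:L b4@17:R b5@19:R b1@20:L]
Beat 15 (R): throw ball2 h=6 -> lands@21:R; in-air after throw: [b3@16:L b4@17:R b5@19:R b1@20:L b2@21:R]
Beat 16 (L): throw ball3 h=2 -> lands@18:L; in-air after throw: [b4@17:R b3@18:L b5@19:R b1@20:L b2@21:R]
Ball 3: thrown@3 h=6 -> first land @9; rethrown@9 h=7 -> second land @16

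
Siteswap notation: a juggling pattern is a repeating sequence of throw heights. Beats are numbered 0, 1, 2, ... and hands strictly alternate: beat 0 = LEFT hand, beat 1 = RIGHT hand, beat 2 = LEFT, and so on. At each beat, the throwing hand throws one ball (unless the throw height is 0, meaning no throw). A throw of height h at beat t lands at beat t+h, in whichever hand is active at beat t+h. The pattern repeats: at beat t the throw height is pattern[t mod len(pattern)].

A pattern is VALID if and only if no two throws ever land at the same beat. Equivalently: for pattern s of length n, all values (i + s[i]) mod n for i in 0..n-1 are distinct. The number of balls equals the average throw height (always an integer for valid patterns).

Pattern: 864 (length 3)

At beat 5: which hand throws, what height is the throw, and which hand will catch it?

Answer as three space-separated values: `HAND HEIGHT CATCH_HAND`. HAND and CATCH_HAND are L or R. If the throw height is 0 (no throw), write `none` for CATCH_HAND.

Beat 5: 5 mod 2 = 1, so hand = R
Throw height = pattern[5 mod 3] = pattern[2] = 4
Lands at beat 5+4=9, 9 mod 2 = 1, so catch hand = R

Answer: R 4 R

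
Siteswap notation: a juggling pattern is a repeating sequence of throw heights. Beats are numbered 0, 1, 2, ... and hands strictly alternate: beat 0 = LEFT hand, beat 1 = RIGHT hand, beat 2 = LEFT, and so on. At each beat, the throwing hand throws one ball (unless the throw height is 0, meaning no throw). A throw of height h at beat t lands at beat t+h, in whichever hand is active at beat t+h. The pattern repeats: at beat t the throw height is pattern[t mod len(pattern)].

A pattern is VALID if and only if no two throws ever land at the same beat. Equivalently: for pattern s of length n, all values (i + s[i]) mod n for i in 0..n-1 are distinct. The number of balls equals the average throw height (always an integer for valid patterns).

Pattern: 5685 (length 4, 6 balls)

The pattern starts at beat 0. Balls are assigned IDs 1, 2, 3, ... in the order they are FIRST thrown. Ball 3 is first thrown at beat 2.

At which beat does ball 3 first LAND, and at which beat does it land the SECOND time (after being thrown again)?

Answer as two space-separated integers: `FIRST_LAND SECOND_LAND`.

Answer: 10 18

Derivation:
Beat 0 (L): throw ball1 h=5 -> lands@5:R; in-air after throw: [b1@5:R]
Beat 1 (R): throw ball2 h=6 -> lands@7:R; in-air after throw: [b1@5:R b2@7:R]
Beat 2 (L): throw ball3 h=8 -> lands@10:L; in-air after throw: [b1@5:R b2@7:R b3@10:L]
Beat 3 (R): throw ball4 h=5 -> lands@8:L; in-air after throw: [b1@5:R b2@7:R b4@8:L b3@10:L]
Beat 4 (L): throw ball5 h=5 -> lands@9:R; in-air after throw: [b1@5:R b2@7:R b4@8:L b5@9:R b3@10:L]
Beat 5 (R): throw ball1 h=6 -> lands@11:R; in-air after throw: [b2@7:R b4@8:L b5@9:R b3@10:L b1@11:R]
Beat 6 (L): throw ball6 h=8 -> lands@14:L; in-air after throw: [b2@7:R b4@8:L b5@9:R b3@10:L b1@11:R b6@14:L]
Beat 7 (R): throw ball2 h=5 -> lands@12:L; in-air after throw: [b4@8:L b5@9:R b3@10:L b1@11:R b2@12:L b6@14:L]
Beat 8 (L): throw ball4 h=5 -> lands@13:R; in-air after throw: [b5@9:R b3@10:L b1@11:R b2@12:L b4@13:R b6@14:L]
Beat 9 (R): throw ball5 h=6 -> lands@15:R; in-air after throw: [b3@10:L b1@11:R b2@12:L b4@13:R b6@14:L b5@15:R]
Beat 10 (L): throw ball3 h=8 -> lands@18:L; in-air after throw: [b1@11:R b2@12:L b4@13:R b6@14:L b5@15:R b3@18:L]
Beat 11 (R): throw ball1 h=5 -> lands@16:L; in-air after throw: [b2@12:L b4@13:R b6@14:L b5@15:R b1@16:L b3@18:L]
Beat 12 (L): throw ball2 h=5 -> lands@17:R; in-air after throw: [b4@13:R b6@14:L b5@15:R b1@16:L b2@17:R b3@18:L]
Beat 13 (R): throw ball4 h=6 -> lands@19:R; in-air after throw: [b6@14:L b5@15:R b1@16:L b2@17:R b3@18:L b4@19:R]
Beat 14 (L): throw ball6 h=8 -> lands@22:L; in-air after throw: [b5@15:R b1@16:L b2@17:R b3@18:L b4@19:R b6@22:L]
Beat 15 (R): throw ball5 h=5 -> lands@20:L; in-air after throw: [b1@16:L b2@17:R b3@18:L b4@19:R b5@20:L b6@22:L]
Beat 16 (L): throw ball1 h=5 -> lands@21:R; in-air after throw: [b2@17:R b3@18:L b4@19:R b5@20:L b1@21:R b6@22:L]
Beat 17 (R): throw ball2 h=6 -> lands@23:R; in-air after throw: [b3@18:L b4@19:R b5@20:L b1@21:R b6@22:L b2@23:R]
Beat 18 (L): throw ball3 h=8 -> lands@26:L; in-air after throw: [b4@19:R b5@20:L b1@21:R b6@22:L b2@23:R b3@26:L]
Ball 3: thrown@2 h=8 -> first land @10; rethrown@10 h=8 -> second land @18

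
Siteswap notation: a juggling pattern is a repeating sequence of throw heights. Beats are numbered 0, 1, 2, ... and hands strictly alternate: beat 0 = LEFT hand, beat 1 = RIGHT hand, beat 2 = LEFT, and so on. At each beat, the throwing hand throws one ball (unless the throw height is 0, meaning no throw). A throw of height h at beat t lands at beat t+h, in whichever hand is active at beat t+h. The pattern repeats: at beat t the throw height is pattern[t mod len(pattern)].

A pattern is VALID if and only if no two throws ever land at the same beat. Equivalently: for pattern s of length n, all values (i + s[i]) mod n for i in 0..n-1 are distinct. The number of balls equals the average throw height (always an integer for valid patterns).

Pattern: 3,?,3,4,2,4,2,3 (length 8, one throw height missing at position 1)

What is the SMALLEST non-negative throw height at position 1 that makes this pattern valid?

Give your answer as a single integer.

i=0: (0 + 3) mod 8 = 3
i=1: s[i]=? (unknown)
i=2: (2 + 3) mod 8 = 5
i=3: (3 + 4) mod 8 = 7
i=4: (4 + 2) mod 8 = 6
i=5: (5 + 4) mod 8 = 1
i=6: (6 + 2) mod 8 = 0
i=7: (7 + 3) mod 8 = 2
Known residues: [0, 1, 2, 3, 5, 6, 7]; need a permutation of 0..7, so missing residue r = 4
Need (1 + s) mod 8 = 4; smallest s = (4 - 1) mod 8 = 3

Answer: 3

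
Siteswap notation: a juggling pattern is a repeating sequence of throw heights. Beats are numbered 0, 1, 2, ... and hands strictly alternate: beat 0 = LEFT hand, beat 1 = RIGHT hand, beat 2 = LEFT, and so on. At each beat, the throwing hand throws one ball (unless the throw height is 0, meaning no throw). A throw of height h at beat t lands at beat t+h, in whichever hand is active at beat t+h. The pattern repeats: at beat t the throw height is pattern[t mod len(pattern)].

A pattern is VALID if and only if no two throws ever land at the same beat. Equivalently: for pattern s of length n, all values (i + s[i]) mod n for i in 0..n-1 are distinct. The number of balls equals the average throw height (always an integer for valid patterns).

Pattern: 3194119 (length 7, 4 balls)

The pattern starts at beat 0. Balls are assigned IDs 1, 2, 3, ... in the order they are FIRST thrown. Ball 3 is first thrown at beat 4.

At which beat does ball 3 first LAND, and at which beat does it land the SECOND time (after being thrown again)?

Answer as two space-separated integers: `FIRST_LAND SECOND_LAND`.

Beat 0 (L): throw ball1 h=3 -> lands@3:R; in-air after throw: [b1@3:R]
Beat 1 (R): throw ball2 h=1 -> lands@2:L; in-air after throw: [b2@2:L b1@3:R]
Beat 2 (L): throw ball2 h=9 -> lands@11:R; in-air after throw: [b1@3:R b2@11:R]
Beat 3 (R): throw ball1 h=4 -> lands@7:R; in-air after throw: [b1@7:R b2@11:R]
Beat 4 (L): throw ball3 h=1 -> lands@5:R; in-air after throw: [b3@5:R b1@7:R b2@11:R]
Beat 5 (R): throw ball3 h=1 -> lands@6:L; in-air after throw: [b3@6:L b1@7:R b2@11:R]
Beat 6 (L): throw ball3 h=9 -> lands@15:R; in-air after throw: [b1@7:R b2@11:R b3@15:R]
Ball 3: thrown@4 h=1 -> first land @5; rethrown@5 h=1 -> second land @6

Answer: 5 6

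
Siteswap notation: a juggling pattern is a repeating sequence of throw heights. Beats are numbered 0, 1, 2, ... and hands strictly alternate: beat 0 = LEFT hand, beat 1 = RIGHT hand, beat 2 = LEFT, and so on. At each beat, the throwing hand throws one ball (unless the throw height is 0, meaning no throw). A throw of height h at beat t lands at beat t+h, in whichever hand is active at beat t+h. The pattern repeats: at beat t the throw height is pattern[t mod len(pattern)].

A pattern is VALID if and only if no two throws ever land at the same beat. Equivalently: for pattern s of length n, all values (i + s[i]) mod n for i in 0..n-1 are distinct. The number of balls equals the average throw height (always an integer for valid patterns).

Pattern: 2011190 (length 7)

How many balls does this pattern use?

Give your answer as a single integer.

Pattern = [2, 0, 1, 1, 1, 9, 0], length n = 7
  position 0: throw height = 2, running sum = 2
  position 1: throw height = 0, running sum = 2
  position 2: throw height = 1, running sum = 3
  position 3: throw height = 1, running sum = 4
  position 4: throw height = 1, running sum = 5
  position 5: throw height = 9, running sum = 14
  position 6: throw height = 0, running sum = 14
Total sum = 14; balls = sum / n = 14 / 7 = 2

Answer: 2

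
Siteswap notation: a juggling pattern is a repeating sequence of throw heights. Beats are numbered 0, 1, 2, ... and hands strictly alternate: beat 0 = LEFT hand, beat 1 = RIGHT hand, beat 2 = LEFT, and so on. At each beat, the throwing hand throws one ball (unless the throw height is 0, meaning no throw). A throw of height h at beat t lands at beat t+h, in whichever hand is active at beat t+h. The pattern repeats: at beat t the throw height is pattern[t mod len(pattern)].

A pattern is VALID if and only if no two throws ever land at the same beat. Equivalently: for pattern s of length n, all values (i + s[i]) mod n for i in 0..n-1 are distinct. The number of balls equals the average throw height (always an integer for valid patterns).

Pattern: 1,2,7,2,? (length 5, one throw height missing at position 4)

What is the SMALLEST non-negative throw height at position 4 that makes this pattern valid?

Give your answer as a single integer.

i=0: (0 + 1) mod 5 = 1
i=1: (1 + 2) mod 5 = 3
i=2: (2 + 7) mod 5 = 4
i=3: (3 + 2) mod 5 = 0
i=4: s[i]=? (unknown)
Known residues: [0, 1, 3, 4]; need a permutation of 0..4, so missing residue r = 2
Need (4 + s) mod 5 = 2; smallest s = (2 - 4) mod 5 = 3

Answer: 3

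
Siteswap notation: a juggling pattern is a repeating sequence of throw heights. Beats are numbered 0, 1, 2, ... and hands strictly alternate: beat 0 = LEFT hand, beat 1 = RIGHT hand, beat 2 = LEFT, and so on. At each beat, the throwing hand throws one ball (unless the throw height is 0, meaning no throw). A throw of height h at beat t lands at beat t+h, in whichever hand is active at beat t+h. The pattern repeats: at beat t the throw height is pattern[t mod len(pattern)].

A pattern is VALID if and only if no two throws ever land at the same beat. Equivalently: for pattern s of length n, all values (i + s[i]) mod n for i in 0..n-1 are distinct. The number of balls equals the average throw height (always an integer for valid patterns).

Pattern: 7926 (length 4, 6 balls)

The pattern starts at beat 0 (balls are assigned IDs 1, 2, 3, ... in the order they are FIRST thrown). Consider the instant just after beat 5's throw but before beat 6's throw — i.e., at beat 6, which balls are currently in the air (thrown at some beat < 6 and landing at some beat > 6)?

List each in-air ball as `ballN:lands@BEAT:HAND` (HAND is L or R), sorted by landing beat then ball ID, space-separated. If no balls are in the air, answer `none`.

Answer: ball1:lands@7:R ball4:lands@9:R ball2:lands@10:L ball3:lands@11:R ball5:lands@14:L

Derivation:
Beat 0 (L): throw ball1 h=7 -> lands@7:R; in-air after throw: [b1@7:R]
Beat 1 (R): throw ball2 h=9 -> lands@10:L; in-air after throw: [b1@7:R b2@10:L]
Beat 2 (L): throw ball3 h=2 -> lands@4:L; in-air after throw: [b3@4:L b1@7:R b2@10:L]
Beat 3 (R): throw ball4 h=6 -> lands@9:R; in-air after throw: [b3@4:L b1@7:R b4@9:R b2@10:L]
Beat 4 (L): throw ball3 h=7 -> lands@11:R; in-air after throw: [b1@7:R b4@9:R b2@10:L b3@11:R]
Beat 5 (R): throw ball5 h=9 -> lands@14:L; in-air after throw: [b1@7:R b4@9:R b2@10:L b3@11:R b5@14:L]
Beat 6 (L): throw ball6 h=2 -> lands@8:L; in-air after throw: [b1@7:R b6@8:L b4@9:R b2@10:L b3@11:R b5@14:L]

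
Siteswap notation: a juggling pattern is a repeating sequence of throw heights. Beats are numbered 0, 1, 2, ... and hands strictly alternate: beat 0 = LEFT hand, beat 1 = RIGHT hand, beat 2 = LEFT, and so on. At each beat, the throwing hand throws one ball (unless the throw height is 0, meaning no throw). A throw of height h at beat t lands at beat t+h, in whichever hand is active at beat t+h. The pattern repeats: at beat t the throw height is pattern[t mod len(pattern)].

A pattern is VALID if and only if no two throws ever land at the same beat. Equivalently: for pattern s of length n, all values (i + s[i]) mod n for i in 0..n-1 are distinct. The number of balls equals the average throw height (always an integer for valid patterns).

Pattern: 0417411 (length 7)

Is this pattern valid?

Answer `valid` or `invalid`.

i=0: (i + s[i]) mod n = (0 + 0) mod 7 = 0
i=1: (i + s[i]) mod n = (1 + 4) mod 7 = 5
i=2: (i + s[i]) mod n = (2 + 1) mod 7 = 3
i=3: (i + s[i]) mod n = (3 + 7) mod 7 = 3
i=4: (i + s[i]) mod n = (4 + 4) mod 7 = 1
i=5: (i + s[i]) mod n = (5 + 1) mod 7 = 6
i=6: (i + s[i]) mod n = (6 + 1) mod 7 = 0
Residues: [0, 5, 3, 3, 1, 6, 0], distinct: False

Answer: invalid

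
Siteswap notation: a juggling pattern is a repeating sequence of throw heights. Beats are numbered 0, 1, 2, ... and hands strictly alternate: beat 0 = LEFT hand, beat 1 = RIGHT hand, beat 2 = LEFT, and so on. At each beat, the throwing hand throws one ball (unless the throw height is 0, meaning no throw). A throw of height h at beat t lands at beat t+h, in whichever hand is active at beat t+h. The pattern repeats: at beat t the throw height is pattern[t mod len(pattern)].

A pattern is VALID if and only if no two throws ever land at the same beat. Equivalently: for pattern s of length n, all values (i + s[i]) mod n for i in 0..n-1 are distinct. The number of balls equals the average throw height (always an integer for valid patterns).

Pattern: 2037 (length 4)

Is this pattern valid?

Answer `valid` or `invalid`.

i=0: (i + s[i]) mod n = (0 + 2) mod 4 = 2
i=1: (i + s[i]) mod n = (1 + 0) mod 4 = 1
i=2: (i + s[i]) mod n = (2 + 3) mod 4 = 1
i=3: (i + s[i]) mod n = (3 + 7) mod 4 = 2
Residues: [2, 1, 1, 2], distinct: False

Answer: invalid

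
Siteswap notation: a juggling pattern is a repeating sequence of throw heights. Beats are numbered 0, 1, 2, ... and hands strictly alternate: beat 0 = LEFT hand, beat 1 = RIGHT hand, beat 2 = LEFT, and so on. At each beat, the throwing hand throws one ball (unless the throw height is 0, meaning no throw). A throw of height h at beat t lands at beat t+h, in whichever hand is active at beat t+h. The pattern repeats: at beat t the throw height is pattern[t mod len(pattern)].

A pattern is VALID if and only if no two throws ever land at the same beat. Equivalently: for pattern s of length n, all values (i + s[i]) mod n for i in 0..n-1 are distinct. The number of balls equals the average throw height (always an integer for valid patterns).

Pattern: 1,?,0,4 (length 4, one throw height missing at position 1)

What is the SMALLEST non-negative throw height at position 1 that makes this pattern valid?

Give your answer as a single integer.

Answer: 3

Derivation:
i=0: (0 + 1) mod 4 = 1
i=1: s[i]=? (unknown)
i=2: (2 + 0) mod 4 = 2
i=3: (3 + 4) mod 4 = 3
Known residues: [1, 2, 3]; need a permutation of 0..3, so missing residue r = 0
Need (1 + s) mod 4 = 0; smallest s = (0 - 1) mod 4 = 3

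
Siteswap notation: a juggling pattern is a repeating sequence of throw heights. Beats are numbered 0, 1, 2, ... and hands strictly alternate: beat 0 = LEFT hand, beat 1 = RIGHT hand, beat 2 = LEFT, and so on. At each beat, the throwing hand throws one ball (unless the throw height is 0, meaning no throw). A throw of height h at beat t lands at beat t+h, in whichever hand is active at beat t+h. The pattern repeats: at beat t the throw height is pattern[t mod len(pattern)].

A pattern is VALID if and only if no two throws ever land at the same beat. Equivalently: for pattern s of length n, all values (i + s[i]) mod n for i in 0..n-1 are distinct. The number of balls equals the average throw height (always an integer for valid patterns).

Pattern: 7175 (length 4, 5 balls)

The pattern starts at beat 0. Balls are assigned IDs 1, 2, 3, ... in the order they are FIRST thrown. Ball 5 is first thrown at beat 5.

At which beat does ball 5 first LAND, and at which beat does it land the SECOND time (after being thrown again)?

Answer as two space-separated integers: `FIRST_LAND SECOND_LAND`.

Beat 0 (L): throw ball1 h=7 -> lands@7:R; in-air after throw: [b1@7:R]
Beat 1 (R): throw ball2 h=1 -> lands@2:L; in-air after throw: [b2@2:L b1@7:R]
Beat 2 (L): throw ball2 h=7 -> lands@9:R; in-air after throw: [b1@7:R b2@9:R]
Beat 3 (R): throw ball3 h=5 -> lands@8:L; in-air after throw: [b1@7:R b3@8:L b2@9:R]
Beat 4 (L): throw ball4 h=7 -> lands@11:R; in-air after throw: [b1@7:R b3@8:L b2@9:R b4@11:R]
Beat 5 (R): throw ball5 h=1 -> lands@6:L; in-air after throw: [b5@6:L b1@7:R b3@8:L b2@9:R b4@11:R]
Beat 6 (L): throw ball5 h=7 -> lands@13:R; in-air after throw: [b1@7:R b3@8:L b2@9:R b4@11:R b5@13:R]
Beat 7 (R): throw ball1 h=5 -> lands@12:L; in-air after throw: [b3@8:L b2@9:R b4@11:R b1@12:L b5@13:R]
Beat 8 (L): throw ball3 h=7 -> lands@15:R; in-air after throw: [b2@9:R b4@11:R b1@12:L b5@13:R b3@15:R]
Beat 9 (R): throw ball2 h=1 -> lands@10:L; in-air after throw: [b2@10:L b4@11:R b1@12:L b5@13:R b3@15:R]
Beat 10 (L): throw ball2 h=7 -> lands@17:R; in-air after throw: [b4@11:R b1@12:L b5@13:R b3@15:R b2@17:R]
Beat 11 (R): throw ball4 h=5 -> lands@16:L; in-air after throw: [b1@12:L b5@13:R b3@15:R b4@16:L b2@17:R]
Beat 12 (L): throw ball1 h=7 -> lands@19:R; in-air after throw: [b5@13:R b3@15:R b4@16:L b2@17:R b1@19:R]
Beat 13 (R): throw ball5 h=1 -> lands@14:L; in-air after throw: [b5@14:L b3@15:R b4@16:L b2@17:R b1@19:R]
Ball 5: thrown@5 h=1 -> first land @6; rethrown@6 h=7 -> second land @13

Answer: 6 13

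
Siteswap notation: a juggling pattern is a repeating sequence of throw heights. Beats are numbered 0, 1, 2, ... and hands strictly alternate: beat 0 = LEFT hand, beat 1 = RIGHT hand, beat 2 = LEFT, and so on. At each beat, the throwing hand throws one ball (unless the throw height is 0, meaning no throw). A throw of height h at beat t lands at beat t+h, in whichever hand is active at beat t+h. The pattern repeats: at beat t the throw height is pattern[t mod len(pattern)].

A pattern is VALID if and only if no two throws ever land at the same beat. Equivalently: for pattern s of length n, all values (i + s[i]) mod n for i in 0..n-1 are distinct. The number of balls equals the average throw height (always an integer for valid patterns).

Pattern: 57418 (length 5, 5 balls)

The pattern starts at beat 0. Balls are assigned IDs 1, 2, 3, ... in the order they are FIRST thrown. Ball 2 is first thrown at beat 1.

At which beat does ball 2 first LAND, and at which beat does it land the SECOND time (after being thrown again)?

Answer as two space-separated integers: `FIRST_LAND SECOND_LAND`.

Beat 0 (L): throw ball1 h=5 -> lands@5:R; in-air after throw: [b1@5:R]
Beat 1 (R): throw ball2 h=7 -> lands@8:L; in-air after throw: [b1@5:R b2@8:L]
Beat 2 (L): throw ball3 h=4 -> lands@6:L; in-air after throw: [b1@5:R b3@6:L b2@8:L]
Beat 3 (R): throw ball4 h=1 -> lands@4:L; in-air after throw: [b4@4:L b1@5:R b3@6:L b2@8:L]
Beat 4 (L): throw ball4 h=8 -> lands@12:L; in-air after throw: [b1@5:R b3@6:L b2@8:L b4@12:L]
Beat 5 (R): throw ball1 h=5 -> lands@10:L; in-air after throw: [b3@6:L b2@8:L b1@10:L b4@12:L]
Beat 6 (L): throw ball3 h=7 -> lands@13:R; in-air after throw: [b2@8:L b1@10:L b4@12:L b3@13:R]
Beat 7 (R): throw ball5 h=4 -> lands@11:R; in-air after throw: [b2@8:L b1@10:L b5@11:R b4@12:L b3@13:R]
Beat 8 (L): throw ball2 h=1 -> lands@9:R; in-air after throw: [b2@9:R b1@10:L b5@11:R b4@12:L b3@13:R]
Beat 9 (R): throw ball2 h=8 -> lands@17:R; in-air after throw: [b1@10:L b5@11:R b4@12:L b3@13:R b2@17:R]
Ball 2: thrown@1 h=7 -> first land @8; rethrown@8 h=1 -> second land @9

Answer: 8 9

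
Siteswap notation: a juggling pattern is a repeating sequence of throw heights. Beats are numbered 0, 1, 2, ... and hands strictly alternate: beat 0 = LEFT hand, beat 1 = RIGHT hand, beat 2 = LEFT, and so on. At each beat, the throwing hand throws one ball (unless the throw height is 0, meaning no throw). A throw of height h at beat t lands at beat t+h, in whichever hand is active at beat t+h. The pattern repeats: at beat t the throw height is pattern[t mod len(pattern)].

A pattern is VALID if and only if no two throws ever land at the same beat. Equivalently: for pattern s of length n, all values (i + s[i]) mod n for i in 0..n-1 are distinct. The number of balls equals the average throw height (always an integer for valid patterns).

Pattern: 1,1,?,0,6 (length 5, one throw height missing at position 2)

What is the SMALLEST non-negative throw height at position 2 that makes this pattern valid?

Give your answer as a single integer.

Answer: 2

Derivation:
i=0: (0 + 1) mod 5 = 1
i=1: (1 + 1) mod 5 = 2
i=2: s[i]=? (unknown)
i=3: (3 + 0) mod 5 = 3
i=4: (4 + 6) mod 5 = 0
Known residues: [0, 1, 2, 3]; need a permutation of 0..4, so missing residue r = 4
Need (2 + s) mod 5 = 4; smallest s = (4 - 2) mod 5 = 2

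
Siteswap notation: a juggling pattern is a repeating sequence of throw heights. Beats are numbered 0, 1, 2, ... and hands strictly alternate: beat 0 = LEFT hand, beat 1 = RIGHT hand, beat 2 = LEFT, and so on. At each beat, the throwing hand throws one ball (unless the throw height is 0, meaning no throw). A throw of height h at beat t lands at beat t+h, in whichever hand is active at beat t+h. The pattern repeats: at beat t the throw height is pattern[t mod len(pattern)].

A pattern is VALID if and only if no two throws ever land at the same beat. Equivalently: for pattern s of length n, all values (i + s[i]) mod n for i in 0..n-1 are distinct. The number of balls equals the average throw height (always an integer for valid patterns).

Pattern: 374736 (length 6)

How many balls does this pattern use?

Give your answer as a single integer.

Answer: 5

Derivation:
Pattern = [3, 7, 4, 7, 3, 6], length n = 6
  position 0: throw height = 3, running sum = 3
  position 1: throw height = 7, running sum = 10
  position 2: throw height = 4, running sum = 14
  position 3: throw height = 7, running sum = 21
  position 4: throw height = 3, running sum = 24
  position 5: throw height = 6, running sum = 30
Total sum = 30; balls = sum / n = 30 / 6 = 5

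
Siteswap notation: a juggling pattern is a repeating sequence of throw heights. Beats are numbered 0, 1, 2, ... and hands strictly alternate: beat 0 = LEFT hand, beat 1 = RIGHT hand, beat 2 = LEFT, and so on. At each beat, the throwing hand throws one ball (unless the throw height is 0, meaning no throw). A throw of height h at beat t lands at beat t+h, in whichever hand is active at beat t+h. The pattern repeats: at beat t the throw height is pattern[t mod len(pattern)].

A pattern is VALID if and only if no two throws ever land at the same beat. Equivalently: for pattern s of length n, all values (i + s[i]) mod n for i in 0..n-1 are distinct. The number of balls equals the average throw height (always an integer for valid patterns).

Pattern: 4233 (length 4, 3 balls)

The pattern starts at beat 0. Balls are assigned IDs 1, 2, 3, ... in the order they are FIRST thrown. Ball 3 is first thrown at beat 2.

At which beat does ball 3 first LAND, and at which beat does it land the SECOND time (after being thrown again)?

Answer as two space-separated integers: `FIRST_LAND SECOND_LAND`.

Answer: 5 7

Derivation:
Beat 0 (L): throw ball1 h=4 -> lands@4:L; in-air after throw: [b1@4:L]
Beat 1 (R): throw ball2 h=2 -> lands@3:R; in-air after throw: [b2@3:R b1@4:L]
Beat 2 (L): throw ball3 h=3 -> lands@5:R; in-air after throw: [b2@3:R b1@4:L b3@5:R]
Beat 3 (R): throw ball2 h=3 -> lands@6:L; in-air after throw: [b1@4:L b3@5:R b2@6:L]
Beat 4 (L): throw ball1 h=4 -> lands@8:L; in-air after throw: [b3@5:R b2@6:L b1@8:L]
Beat 5 (R): throw ball3 h=2 -> lands@7:R; in-air after throw: [b2@6:L b3@7:R b1@8:L]
Beat 6 (L): throw ball2 h=3 -> lands@9:R; in-air after throw: [b3@7:R b1@8:L b2@9:R]
Beat 7 (R): throw ball3 h=3 -> lands@10:L; in-air after throw: [b1@8:L b2@9:R b3@10:L]
Ball 3: thrown@2 h=3 -> first land @5; rethrown@5 h=2 -> second land @7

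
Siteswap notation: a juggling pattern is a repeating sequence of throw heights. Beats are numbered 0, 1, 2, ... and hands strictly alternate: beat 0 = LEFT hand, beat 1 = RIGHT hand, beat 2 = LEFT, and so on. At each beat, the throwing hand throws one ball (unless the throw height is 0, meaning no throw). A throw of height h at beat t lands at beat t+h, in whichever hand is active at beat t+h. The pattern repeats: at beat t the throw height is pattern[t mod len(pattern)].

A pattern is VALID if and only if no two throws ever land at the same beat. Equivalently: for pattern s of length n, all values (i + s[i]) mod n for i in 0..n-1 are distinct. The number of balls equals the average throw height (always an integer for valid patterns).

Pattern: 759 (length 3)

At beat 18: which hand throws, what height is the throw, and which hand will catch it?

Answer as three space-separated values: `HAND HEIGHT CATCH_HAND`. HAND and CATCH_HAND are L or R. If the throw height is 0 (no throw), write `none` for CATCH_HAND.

Beat 18: 18 mod 2 = 0, so hand = L
Throw height = pattern[18 mod 3] = pattern[0] = 7
Lands at beat 18+7=25, 25 mod 2 = 1, so catch hand = R

Answer: L 7 R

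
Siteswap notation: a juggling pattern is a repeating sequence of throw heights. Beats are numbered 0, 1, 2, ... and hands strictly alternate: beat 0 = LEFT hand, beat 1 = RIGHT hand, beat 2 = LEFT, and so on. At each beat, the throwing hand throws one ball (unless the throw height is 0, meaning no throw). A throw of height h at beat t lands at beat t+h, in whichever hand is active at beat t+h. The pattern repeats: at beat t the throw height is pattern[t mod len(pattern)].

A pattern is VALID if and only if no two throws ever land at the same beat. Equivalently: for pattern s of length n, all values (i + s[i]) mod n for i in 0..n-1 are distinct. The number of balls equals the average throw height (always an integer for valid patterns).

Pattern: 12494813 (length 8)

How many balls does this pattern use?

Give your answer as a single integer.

Answer: 4

Derivation:
Pattern = [1, 2, 4, 9, 4, 8, 1, 3], length n = 8
  position 0: throw height = 1, running sum = 1
  position 1: throw height = 2, running sum = 3
  position 2: throw height = 4, running sum = 7
  position 3: throw height = 9, running sum = 16
  position 4: throw height = 4, running sum = 20
  position 5: throw height = 8, running sum = 28
  position 6: throw height = 1, running sum = 29
  position 7: throw height = 3, running sum = 32
Total sum = 32; balls = sum / n = 32 / 8 = 4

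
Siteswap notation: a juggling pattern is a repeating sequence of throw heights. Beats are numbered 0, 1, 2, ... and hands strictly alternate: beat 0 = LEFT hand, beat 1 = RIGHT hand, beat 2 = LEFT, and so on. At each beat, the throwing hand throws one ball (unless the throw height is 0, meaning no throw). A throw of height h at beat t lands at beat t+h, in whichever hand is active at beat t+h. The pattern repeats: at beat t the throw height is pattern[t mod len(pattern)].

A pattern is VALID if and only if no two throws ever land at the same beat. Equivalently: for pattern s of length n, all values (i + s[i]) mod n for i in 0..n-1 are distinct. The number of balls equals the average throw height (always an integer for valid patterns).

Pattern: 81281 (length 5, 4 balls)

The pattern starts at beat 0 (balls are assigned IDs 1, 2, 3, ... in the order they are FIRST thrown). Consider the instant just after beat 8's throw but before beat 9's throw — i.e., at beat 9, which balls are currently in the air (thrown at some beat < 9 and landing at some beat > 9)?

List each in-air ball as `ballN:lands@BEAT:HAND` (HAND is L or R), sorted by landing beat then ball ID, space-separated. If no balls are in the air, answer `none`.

Answer: ball3:lands@11:R ball2:lands@13:R ball1:lands@16:L

Derivation:
Beat 0 (L): throw ball1 h=8 -> lands@8:L; in-air after throw: [b1@8:L]
Beat 1 (R): throw ball2 h=1 -> lands@2:L; in-air after throw: [b2@2:L b1@8:L]
Beat 2 (L): throw ball2 h=2 -> lands@4:L; in-air after throw: [b2@4:L b1@8:L]
Beat 3 (R): throw ball3 h=8 -> lands@11:R; in-air after throw: [b2@4:L b1@8:L b3@11:R]
Beat 4 (L): throw ball2 h=1 -> lands@5:R; in-air after throw: [b2@5:R b1@8:L b3@11:R]
Beat 5 (R): throw ball2 h=8 -> lands@13:R; in-air after throw: [b1@8:L b3@11:R b2@13:R]
Beat 6 (L): throw ball4 h=1 -> lands@7:R; in-air after throw: [b4@7:R b1@8:L b3@11:R b2@13:R]
Beat 7 (R): throw ball4 h=2 -> lands@9:R; in-air after throw: [b1@8:L b4@9:R b3@11:R b2@13:R]
Beat 8 (L): throw ball1 h=8 -> lands@16:L; in-air after throw: [b4@9:R b3@11:R b2@13:R b1@16:L]
Beat 9 (R): throw ball4 h=1 -> lands@10:L; in-air after throw: [b4@10:L b3@11:R b2@13:R b1@16:L]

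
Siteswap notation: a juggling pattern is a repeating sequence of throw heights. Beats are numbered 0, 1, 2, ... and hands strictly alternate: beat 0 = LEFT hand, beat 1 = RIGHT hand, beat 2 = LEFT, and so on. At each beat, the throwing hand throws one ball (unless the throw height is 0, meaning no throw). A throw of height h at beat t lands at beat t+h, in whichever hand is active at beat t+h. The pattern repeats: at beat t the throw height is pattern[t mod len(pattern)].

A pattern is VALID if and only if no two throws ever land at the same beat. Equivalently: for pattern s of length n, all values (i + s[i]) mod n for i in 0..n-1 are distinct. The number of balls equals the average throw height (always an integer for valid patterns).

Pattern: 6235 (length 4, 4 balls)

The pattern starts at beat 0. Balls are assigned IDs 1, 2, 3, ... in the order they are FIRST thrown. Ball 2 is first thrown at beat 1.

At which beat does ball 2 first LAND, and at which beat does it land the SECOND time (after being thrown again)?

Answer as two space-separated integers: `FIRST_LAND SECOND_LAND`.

Beat 0 (L): throw ball1 h=6 -> lands@6:L; in-air after throw: [b1@6:L]
Beat 1 (R): throw ball2 h=2 -> lands@3:R; in-air after throw: [b2@3:R b1@6:L]
Beat 2 (L): throw ball3 h=3 -> lands@5:R; in-air after throw: [b2@3:R b3@5:R b1@6:L]
Beat 3 (R): throw ball2 h=5 -> lands@8:L; in-air after throw: [b3@5:R b1@6:L b2@8:L]
Beat 4 (L): throw ball4 h=6 -> lands@10:L; in-air after throw: [b3@5:R b1@6:L b2@8:L b4@10:L]
Beat 5 (R): throw ball3 h=2 -> lands@7:R; in-air after throw: [b1@6:L b3@7:R b2@8:L b4@10:L]
Beat 6 (L): throw ball1 h=3 -> lands@9:R; in-air after throw: [b3@7:R b2@8:L b1@9:R b4@10:L]
Beat 7 (R): throw ball3 h=5 -> lands@12:L; in-air after throw: [b2@8:L b1@9:R b4@10:L b3@12:L]
Beat 8 (L): throw ball2 h=6 -> lands@14:L; in-air after throw: [b1@9:R b4@10:L b3@12:L b2@14:L]
Ball 2: thrown@1 h=2 -> first land @3; rethrown@3 h=5 -> second land @8

Answer: 3 8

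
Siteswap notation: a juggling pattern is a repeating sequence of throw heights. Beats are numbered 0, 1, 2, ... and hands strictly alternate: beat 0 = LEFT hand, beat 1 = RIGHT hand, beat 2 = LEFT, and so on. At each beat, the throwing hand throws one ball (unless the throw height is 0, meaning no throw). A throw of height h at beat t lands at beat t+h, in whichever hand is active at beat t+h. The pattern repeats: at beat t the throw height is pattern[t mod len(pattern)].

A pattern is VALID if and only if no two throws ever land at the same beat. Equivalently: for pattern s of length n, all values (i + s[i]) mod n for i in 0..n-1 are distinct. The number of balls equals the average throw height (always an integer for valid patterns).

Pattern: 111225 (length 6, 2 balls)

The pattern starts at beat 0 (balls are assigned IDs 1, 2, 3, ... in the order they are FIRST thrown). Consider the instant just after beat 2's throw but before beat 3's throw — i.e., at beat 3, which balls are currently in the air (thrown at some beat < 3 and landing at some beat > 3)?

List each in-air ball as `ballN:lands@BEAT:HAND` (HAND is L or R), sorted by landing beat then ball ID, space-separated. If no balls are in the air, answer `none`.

Beat 0 (L): throw ball1 h=1 -> lands@1:R; in-air after throw: [b1@1:R]
Beat 1 (R): throw ball1 h=1 -> lands@2:L; in-air after throw: [b1@2:L]
Beat 2 (L): throw ball1 h=1 -> lands@3:R; in-air after throw: [b1@3:R]
Beat 3 (R): throw ball1 h=2 -> lands@5:R; in-air after throw: [b1@5:R]

Answer: none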